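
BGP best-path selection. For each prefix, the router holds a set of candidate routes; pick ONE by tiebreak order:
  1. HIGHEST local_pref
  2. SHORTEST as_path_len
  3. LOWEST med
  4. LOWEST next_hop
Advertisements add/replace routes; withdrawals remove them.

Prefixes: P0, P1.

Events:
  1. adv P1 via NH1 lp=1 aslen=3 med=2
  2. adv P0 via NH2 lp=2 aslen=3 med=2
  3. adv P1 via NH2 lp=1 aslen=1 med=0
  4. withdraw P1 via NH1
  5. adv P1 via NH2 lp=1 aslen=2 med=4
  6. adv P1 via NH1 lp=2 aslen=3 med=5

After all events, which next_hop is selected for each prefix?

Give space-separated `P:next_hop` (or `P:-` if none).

Answer: P0:NH2 P1:NH1

Derivation:
Op 1: best P0=- P1=NH1
Op 2: best P0=NH2 P1=NH1
Op 3: best P0=NH2 P1=NH2
Op 4: best P0=NH2 P1=NH2
Op 5: best P0=NH2 P1=NH2
Op 6: best P0=NH2 P1=NH1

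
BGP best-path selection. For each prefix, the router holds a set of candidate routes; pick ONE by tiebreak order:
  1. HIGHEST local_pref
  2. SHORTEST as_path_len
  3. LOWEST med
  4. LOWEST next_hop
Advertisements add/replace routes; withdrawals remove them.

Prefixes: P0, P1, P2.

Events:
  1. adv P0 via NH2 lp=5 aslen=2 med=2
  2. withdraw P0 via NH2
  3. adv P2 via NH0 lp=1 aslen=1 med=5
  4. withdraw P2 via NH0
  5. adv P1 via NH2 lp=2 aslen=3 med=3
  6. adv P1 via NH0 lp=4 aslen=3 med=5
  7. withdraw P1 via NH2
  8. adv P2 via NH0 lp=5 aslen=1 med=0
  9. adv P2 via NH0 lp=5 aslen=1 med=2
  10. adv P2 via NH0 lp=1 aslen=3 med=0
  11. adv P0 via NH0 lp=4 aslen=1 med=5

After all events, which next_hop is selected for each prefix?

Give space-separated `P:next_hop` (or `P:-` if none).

Op 1: best P0=NH2 P1=- P2=-
Op 2: best P0=- P1=- P2=-
Op 3: best P0=- P1=- P2=NH0
Op 4: best P0=- P1=- P2=-
Op 5: best P0=- P1=NH2 P2=-
Op 6: best P0=- P1=NH0 P2=-
Op 7: best P0=- P1=NH0 P2=-
Op 8: best P0=- P1=NH0 P2=NH0
Op 9: best P0=- P1=NH0 P2=NH0
Op 10: best P0=- P1=NH0 P2=NH0
Op 11: best P0=NH0 P1=NH0 P2=NH0

Answer: P0:NH0 P1:NH0 P2:NH0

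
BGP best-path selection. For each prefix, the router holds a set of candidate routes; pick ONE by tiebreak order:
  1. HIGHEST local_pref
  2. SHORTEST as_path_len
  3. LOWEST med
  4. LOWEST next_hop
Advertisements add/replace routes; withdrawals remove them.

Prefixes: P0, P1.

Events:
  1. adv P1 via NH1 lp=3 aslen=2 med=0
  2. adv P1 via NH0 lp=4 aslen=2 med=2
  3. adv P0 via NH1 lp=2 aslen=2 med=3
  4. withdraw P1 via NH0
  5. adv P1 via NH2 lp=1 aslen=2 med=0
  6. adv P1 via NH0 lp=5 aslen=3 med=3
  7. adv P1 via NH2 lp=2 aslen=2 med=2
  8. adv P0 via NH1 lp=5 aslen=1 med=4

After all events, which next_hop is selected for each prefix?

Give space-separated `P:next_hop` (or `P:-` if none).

Op 1: best P0=- P1=NH1
Op 2: best P0=- P1=NH0
Op 3: best P0=NH1 P1=NH0
Op 4: best P0=NH1 P1=NH1
Op 5: best P0=NH1 P1=NH1
Op 6: best P0=NH1 P1=NH0
Op 7: best P0=NH1 P1=NH0
Op 8: best P0=NH1 P1=NH0

Answer: P0:NH1 P1:NH0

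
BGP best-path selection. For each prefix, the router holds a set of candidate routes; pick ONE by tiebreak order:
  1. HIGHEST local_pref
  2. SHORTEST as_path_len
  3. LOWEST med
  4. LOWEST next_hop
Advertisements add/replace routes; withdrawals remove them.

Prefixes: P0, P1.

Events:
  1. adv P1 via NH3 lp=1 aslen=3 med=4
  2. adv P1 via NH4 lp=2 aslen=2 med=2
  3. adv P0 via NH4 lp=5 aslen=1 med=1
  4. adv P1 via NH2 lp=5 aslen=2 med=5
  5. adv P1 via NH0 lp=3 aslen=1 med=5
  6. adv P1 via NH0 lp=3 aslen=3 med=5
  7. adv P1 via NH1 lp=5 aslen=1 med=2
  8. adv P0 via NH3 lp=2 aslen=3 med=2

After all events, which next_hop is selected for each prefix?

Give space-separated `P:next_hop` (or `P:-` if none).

Answer: P0:NH4 P1:NH1

Derivation:
Op 1: best P0=- P1=NH3
Op 2: best P0=- P1=NH4
Op 3: best P0=NH4 P1=NH4
Op 4: best P0=NH4 P1=NH2
Op 5: best P0=NH4 P1=NH2
Op 6: best P0=NH4 P1=NH2
Op 7: best P0=NH4 P1=NH1
Op 8: best P0=NH4 P1=NH1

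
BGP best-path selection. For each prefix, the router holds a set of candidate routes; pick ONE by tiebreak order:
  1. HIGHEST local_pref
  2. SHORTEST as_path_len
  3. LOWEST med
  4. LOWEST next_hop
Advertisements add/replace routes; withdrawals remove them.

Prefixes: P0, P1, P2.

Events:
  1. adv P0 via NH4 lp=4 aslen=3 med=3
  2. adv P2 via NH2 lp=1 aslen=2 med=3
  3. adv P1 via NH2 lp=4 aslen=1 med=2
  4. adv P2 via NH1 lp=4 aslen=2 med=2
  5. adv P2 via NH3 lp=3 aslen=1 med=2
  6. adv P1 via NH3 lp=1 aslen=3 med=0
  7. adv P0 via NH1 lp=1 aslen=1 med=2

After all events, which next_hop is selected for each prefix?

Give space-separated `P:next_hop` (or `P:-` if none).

Answer: P0:NH4 P1:NH2 P2:NH1

Derivation:
Op 1: best P0=NH4 P1=- P2=-
Op 2: best P0=NH4 P1=- P2=NH2
Op 3: best P0=NH4 P1=NH2 P2=NH2
Op 4: best P0=NH4 P1=NH2 P2=NH1
Op 5: best P0=NH4 P1=NH2 P2=NH1
Op 6: best P0=NH4 P1=NH2 P2=NH1
Op 7: best P0=NH4 P1=NH2 P2=NH1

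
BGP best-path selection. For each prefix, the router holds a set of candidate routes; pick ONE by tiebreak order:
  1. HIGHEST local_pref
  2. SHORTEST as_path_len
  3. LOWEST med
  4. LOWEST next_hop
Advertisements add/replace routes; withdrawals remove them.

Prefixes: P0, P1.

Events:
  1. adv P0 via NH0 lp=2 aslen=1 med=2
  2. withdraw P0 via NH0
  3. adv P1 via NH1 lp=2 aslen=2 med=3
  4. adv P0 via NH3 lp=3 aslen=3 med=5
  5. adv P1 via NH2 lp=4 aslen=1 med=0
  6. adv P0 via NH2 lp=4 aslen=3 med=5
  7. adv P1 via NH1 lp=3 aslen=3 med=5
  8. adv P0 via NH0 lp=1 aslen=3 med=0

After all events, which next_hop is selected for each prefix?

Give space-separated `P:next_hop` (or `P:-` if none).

Op 1: best P0=NH0 P1=-
Op 2: best P0=- P1=-
Op 3: best P0=- P1=NH1
Op 4: best P0=NH3 P1=NH1
Op 5: best P0=NH3 P1=NH2
Op 6: best P0=NH2 P1=NH2
Op 7: best P0=NH2 P1=NH2
Op 8: best P0=NH2 P1=NH2

Answer: P0:NH2 P1:NH2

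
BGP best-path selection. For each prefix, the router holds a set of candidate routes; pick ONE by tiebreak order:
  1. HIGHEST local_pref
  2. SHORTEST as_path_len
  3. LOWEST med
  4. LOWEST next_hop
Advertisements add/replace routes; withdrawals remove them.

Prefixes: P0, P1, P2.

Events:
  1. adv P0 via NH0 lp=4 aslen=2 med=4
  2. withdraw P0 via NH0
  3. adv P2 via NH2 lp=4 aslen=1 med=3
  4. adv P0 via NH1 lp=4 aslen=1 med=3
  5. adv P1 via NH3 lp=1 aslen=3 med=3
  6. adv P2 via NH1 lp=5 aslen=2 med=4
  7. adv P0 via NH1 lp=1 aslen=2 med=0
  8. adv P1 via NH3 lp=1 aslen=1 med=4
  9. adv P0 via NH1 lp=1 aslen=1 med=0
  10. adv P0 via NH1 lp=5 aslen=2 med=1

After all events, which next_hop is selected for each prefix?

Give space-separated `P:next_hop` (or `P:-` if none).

Answer: P0:NH1 P1:NH3 P2:NH1

Derivation:
Op 1: best P0=NH0 P1=- P2=-
Op 2: best P0=- P1=- P2=-
Op 3: best P0=- P1=- P2=NH2
Op 4: best P0=NH1 P1=- P2=NH2
Op 5: best P0=NH1 P1=NH3 P2=NH2
Op 6: best P0=NH1 P1=NH3 P2=NH1
Op 7: best P0=NH1 P1=NH3 P2=NH1
Op 8: best P0=NH1 P1=NH3 P2=NH1
Op 9: best P0=NH1 P1=NH3 P2=NH1
Op 10: best P0=NH1 P1=NH3 P2=NH1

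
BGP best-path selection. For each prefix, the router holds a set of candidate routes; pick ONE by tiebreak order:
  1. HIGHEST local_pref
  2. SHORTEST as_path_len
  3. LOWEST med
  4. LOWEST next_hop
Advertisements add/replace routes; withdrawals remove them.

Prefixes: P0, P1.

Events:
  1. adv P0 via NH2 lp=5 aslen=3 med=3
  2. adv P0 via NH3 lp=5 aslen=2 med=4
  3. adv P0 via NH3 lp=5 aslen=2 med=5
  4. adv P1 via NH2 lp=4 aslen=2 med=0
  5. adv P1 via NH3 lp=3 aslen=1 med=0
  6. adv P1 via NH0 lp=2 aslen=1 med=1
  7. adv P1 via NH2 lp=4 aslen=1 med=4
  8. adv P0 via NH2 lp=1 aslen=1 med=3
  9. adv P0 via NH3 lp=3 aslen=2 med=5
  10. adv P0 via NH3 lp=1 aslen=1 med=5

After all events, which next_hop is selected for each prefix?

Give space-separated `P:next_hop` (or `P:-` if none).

Op 1: best P0=NH2 P1=-
Op 2: best P0=NH3 P1=-
Op 3: best P0=NH3 P1=-
Op 4: best P0=NH3 P1=NH2
Op 5: best P0=NH3 P1=NH2
Op 6: best P0=NH3 P1=NH2
Op 7: best P0=NH3 P1=NH2
Op 8: best P0=NH3 P1=NH2
Op 9: best P0=NH3 P1=NH2
Op 10: best P0=NH2 P1=NH2

Answer: P0:NH2 P1:NH2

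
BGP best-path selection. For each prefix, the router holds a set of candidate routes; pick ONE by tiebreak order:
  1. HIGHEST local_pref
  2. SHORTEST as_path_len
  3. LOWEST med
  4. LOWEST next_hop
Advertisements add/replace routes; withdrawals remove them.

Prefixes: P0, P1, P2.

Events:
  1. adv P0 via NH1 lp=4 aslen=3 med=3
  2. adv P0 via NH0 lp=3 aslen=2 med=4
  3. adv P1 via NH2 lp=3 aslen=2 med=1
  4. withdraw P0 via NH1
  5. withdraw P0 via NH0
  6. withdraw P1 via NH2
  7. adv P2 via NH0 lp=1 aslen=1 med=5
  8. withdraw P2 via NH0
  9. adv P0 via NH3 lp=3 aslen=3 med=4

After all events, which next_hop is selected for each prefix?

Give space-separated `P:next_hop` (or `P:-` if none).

Op 1: best P0=NH1 P1=- P2=-
Op 2: best P0=NH1 P1=- P2=-
Op 3: best P0=NH1 P1=NH2 P2=-
Op 4: best P0=NH0 P1=NH2 P2=-
Op 5: best P0=- P1=NH2 P2=-
Op 6: best P0=- P1=- P2=-
Op 7: best P0=- P1=- P2=NH0
Op 8: best P0=- P1=- P2=-
Op 9: best P0=NH3 P1=- P2=-

Answer: P0:NH3 P1:- P2:-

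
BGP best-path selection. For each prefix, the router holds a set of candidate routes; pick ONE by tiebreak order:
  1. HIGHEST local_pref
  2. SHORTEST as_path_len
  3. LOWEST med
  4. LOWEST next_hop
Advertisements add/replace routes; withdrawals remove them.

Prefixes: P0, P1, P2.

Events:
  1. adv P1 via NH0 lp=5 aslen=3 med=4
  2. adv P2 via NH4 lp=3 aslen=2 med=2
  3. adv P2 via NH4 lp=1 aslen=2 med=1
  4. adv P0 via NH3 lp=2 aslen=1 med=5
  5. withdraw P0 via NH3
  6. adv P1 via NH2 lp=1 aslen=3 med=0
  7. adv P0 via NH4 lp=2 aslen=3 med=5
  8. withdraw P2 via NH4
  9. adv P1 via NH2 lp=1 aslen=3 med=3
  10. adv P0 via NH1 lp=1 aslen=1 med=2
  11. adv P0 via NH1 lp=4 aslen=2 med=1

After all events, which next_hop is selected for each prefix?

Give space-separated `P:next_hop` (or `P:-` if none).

Answer: P0:NH1 P1:NH0 P2:-

Derivation:
Op 1: best P0=- P1=NH0 P2=-
Op 2: best P0=- P1=NH0 P2=NH4
Op 3: best P0=- P1=NH0 P2=NH4
Op 4: best P0=NH3 P1=NH0 P2=NH4
Op 5: best P0=- P1=NH0 P2=NH4
Op 6: best P0=- P1=NH0 P2=NH4
Op 7: best P0=NH4 P1=NH0 P2=NH4
Op 8: best P0=NH4 P1=NH0 P2=-
Op 9: best P0=NH4 P1=NH0 P2=-
Op 10: best P0=NH4 P1=NH0 P2=-
Op 11: best P0=NH1 P1=NH0 P2=-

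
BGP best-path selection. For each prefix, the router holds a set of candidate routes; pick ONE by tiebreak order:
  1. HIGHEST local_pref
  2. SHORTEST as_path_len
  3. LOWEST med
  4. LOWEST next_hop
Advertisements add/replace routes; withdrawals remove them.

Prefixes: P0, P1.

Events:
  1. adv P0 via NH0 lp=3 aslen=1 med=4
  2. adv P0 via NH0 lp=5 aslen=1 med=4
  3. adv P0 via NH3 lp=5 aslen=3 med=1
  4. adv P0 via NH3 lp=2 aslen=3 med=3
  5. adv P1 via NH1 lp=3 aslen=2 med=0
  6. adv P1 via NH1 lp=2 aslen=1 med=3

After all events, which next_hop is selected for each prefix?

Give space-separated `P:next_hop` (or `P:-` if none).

Op 1: best P0=NH0 P1=-
Op 2: best P0=NH0 P1=-
Op 3: best P0=NH0 P1=-
Op 4: best P0=NH0 P1=-
Op 5: best P0=NH0 P1=NH1
Op 6: best P0=NH0 P1=NH1

Answer: P0:NH0 P1:NH1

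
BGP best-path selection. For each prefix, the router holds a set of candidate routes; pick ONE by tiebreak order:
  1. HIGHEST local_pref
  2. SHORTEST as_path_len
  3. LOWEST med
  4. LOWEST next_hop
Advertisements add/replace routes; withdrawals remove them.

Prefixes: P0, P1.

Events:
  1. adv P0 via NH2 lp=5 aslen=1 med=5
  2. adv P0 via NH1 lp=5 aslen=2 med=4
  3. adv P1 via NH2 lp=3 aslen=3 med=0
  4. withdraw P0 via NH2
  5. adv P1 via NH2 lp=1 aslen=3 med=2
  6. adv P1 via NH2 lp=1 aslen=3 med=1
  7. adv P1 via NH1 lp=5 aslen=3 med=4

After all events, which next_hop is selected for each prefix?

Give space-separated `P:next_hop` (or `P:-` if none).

Op 1: best P0=NH2 P1=-
Op 2: best P0=NH2 P1=-
Op 3: best P0=NH2 P1=NH2
Op 4: best P0=NH1 P1=NH2
Op 5: best P0=NH1 P1=NH2
Op 6: best P0=NH1 P1=NH2
Op 7: best P0=NH1 P1=NH1

Answer: P0:NH1 P1:NH1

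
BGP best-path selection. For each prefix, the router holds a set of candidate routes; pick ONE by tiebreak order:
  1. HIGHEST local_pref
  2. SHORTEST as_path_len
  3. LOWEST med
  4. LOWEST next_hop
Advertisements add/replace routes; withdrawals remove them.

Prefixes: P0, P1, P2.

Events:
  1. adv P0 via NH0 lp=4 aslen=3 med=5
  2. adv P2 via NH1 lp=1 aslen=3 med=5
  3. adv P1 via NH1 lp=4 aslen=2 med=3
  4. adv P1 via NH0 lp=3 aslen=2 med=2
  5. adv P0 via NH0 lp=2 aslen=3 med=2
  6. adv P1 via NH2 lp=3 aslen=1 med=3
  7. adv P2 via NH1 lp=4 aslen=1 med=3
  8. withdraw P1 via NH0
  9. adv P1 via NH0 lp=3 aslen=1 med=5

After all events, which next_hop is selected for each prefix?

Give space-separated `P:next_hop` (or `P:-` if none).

Answer: P0:NH0 P1:NH1 P2:NH1

Derivation:
Op 1: best P0=NH0 P1=- P2=-
Op 2: best P0=NH0 P1=- P2=NH1
Op 3: best P0=NH0 P1=NH1 P2=NH1
Op 4: best P0=NH0 P1=NH1 P2=NH1
Op 5: best P0=NH0 P1=NH1 P2=NH1
Op 6: best P0=NH0 P1=NH1 P2=NH1
Op 7: best P0=NH0 P1=NH1 P2=NH1
Op 8: best P0=NH0 P1=NH1 P2=NH1
Op 9: best P0=NH0 P1=NH1 P2=NH1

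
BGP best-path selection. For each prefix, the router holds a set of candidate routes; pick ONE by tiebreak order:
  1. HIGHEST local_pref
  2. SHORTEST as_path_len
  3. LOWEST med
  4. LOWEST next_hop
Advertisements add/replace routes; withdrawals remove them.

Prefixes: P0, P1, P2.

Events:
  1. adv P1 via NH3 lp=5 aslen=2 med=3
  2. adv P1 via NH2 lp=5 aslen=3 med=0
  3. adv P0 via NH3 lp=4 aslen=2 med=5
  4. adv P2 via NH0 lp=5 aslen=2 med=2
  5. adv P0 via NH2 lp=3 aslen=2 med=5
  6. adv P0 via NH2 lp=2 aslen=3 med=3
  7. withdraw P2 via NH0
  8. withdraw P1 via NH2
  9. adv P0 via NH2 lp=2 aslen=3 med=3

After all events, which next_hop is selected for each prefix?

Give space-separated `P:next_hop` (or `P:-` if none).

Op 1: best P0=- P1=NH3 P2=-
Op 2: best P0=- P1=NH3 P2=-
Op 3: best P0=NH3 P1=NH3 P2=-
Op 4: best P0=NH3 P1=NH3 P2=NH0
Op 5: best P0=NH3 P1=NH3 P2=NH0
Op 6: best P0=NH3 P1=NH3 P2=NH0
Op 7: best P0=NH3 P1=NH3 P2=-
Op 8: best P0=NH3 P1=NH3 P2=-
Op 9: best P0=NH3 P1=NH3 P2=-

Answer: P0:NH3 P1:NH3 P2:-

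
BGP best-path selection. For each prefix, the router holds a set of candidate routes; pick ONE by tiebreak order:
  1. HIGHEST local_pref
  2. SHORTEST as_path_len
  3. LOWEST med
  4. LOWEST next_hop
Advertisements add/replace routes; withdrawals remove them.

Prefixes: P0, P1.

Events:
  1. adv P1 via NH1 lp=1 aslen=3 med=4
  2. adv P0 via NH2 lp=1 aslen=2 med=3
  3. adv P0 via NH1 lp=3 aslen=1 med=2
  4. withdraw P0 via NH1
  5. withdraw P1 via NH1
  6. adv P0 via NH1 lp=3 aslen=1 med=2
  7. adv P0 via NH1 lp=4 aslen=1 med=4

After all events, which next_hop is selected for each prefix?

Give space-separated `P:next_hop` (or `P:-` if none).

Answer: P0:NH1 P1:-

Derivation:
Op 1: best P0=- P1=NH1
Op 2: best P0=NH2 P1=NH1
Op 3: best P0=NH1 P1=NH1
Op 4: best P0=NH2 P1=NH1
Op 5: best P0=NH2 P1=-
Op 6: best P0=NH1 P1=-
Op 7: best P0=NH1 P1=-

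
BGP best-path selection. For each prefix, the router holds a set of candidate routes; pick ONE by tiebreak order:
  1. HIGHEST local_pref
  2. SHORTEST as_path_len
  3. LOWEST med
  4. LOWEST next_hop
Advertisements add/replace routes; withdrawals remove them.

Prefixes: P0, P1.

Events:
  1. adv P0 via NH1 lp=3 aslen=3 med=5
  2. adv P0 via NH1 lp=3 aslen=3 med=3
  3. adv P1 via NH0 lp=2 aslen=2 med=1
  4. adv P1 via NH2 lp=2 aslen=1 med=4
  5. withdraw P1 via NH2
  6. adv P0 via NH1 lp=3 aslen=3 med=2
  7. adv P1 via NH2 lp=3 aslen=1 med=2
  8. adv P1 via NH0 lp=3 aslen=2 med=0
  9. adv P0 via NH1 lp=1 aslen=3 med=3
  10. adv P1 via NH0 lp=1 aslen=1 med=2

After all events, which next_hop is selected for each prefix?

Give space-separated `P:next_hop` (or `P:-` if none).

Op 1: best P0=NH1 P1=-
Op 2: best P0=NH1 P1=-
Op 3: best P0=NH1 P1=NH0
Op 4: best P0=NH1 P1=NH2
Op 5: best P0=NH1 P1=NH0
Op 6: best P0=NH1 P1=NH0
Op 7: best P0=NH1 P1=NH2
Op 8: best P0=NH1 P1=NH2
Op 9: best P0=NH1 P1=NH2
Op 10: best P0=NH1 P1=NH2

Answer: P0:NH1 P1:NH2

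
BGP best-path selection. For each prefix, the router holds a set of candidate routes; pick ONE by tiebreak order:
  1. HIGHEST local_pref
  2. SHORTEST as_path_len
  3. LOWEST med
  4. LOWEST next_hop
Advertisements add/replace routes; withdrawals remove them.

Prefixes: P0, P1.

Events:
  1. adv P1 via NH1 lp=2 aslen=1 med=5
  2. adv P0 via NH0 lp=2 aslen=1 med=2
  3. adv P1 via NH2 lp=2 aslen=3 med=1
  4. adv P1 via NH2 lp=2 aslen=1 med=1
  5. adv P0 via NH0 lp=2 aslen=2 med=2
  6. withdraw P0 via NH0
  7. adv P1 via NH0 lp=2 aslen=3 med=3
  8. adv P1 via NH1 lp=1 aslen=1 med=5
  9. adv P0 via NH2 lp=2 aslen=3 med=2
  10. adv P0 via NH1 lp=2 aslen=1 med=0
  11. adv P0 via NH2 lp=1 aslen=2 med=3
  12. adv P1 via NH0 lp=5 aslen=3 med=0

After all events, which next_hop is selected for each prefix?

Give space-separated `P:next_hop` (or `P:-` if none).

Answer: P0:NH1 P1:NH0

Derivation:
Op 1: best P0=- P1=NH1
Op 2: best P0=NH0 P1=NH1
Op 3: best P0=NH0 P1=NH1
Op 4: best P0=NH0 P1=NH2
Op 5: best P0=NH0 P1=NH2
Op 6: best P0=- P1=NH2
Op 7: best P0=- P1=NH2
Op 8: best P0=- P1=NH2
Op 9: best P0=NH2 P1=NH2
Op 10: best P0=NH1 P1=NH2
Op 11: best P0=NH1 P1=NH2
Op 12: best P0=NH1 P1=NH0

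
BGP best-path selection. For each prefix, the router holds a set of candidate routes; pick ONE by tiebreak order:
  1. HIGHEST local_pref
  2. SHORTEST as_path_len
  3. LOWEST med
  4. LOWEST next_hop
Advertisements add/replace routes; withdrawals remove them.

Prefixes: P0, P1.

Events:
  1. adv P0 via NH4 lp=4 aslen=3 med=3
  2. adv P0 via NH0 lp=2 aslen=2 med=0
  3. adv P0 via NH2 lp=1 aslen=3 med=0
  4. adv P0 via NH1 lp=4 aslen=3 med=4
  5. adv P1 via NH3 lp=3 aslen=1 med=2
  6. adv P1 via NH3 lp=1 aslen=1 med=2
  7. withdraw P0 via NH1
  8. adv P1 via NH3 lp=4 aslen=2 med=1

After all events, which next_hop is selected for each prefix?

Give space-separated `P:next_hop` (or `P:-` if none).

Op 1: best P0=NH4 P1=-
Op 2: best P0=NH4 P1=-
Op 3: best P0=NH4 P1=-
Op 4: best P0=NH4 P1=-
Op 5: best P0=NH4 P1=NH3
Op 6: best P0=NH4 P1=NH3
Op 7: best P0=NH4 P1=NH3
Op 8: best P0=NH4 P1=NH3

Answer: P0:NH4 P1:NH3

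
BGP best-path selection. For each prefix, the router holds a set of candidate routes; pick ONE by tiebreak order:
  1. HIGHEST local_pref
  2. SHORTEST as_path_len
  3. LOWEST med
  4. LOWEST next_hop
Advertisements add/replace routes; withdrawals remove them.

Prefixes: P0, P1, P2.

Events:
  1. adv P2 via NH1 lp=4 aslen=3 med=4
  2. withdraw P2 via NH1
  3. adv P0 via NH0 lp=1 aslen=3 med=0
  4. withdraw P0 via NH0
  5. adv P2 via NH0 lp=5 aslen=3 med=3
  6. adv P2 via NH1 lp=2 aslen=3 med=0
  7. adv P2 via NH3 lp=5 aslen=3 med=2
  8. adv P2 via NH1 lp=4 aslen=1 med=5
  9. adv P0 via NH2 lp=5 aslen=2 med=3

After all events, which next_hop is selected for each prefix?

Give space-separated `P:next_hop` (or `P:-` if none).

Op 1: best P0=- P1=- P2=NH1
Op 2: best P0=- P1=- P2=-
Op 3: best P0=NH0 P1=- P2=-
Op 4: best P0=- P1=- P2=-
Op 5: best P0=- P1=- P2=NH0
Op 6: best P0=- P1=- P2=NH0
Op 7: best P0=- P1=- P2=NH3
Op 8: best P0=- P1=- P2=NH3
Op 9: best P0=NH2 P1=- P2=NH3

Answer: P0:NH2 P1:- P2:NH3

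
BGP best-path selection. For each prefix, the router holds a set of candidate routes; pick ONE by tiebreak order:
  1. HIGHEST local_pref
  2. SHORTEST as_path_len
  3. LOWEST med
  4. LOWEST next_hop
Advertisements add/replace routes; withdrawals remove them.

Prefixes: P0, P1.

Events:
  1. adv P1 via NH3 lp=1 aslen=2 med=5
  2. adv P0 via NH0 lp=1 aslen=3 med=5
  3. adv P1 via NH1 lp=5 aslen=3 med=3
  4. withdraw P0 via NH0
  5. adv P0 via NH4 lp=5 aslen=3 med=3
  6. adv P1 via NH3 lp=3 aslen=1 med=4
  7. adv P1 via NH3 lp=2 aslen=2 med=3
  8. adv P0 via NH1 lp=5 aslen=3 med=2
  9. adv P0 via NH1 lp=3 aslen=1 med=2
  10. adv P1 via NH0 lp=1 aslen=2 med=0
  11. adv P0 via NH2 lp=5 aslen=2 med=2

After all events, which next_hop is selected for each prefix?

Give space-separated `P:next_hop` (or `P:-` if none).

Op 1: best P0=- P1=NH3
Op 2: best P0=NH0 P1=NH3
Op 3: best P0=NH0 P1=NH1
Op 4: best P0=- P1=NH1
Op 5: best P0=NH4 P1=NH1
Op 6: best P0=NH4 P1=NH1
Op 7: best P0=NH4 P1=NH1
Op 8: best P0=NH1 P1=NH1
Op 9: best P0=NH4 P1=NH1
Op 10: best P0=NH4 P1=NH1
Op 11: best P0=NH2 P1=NH1

Answer: P0:NH2 P1:NH1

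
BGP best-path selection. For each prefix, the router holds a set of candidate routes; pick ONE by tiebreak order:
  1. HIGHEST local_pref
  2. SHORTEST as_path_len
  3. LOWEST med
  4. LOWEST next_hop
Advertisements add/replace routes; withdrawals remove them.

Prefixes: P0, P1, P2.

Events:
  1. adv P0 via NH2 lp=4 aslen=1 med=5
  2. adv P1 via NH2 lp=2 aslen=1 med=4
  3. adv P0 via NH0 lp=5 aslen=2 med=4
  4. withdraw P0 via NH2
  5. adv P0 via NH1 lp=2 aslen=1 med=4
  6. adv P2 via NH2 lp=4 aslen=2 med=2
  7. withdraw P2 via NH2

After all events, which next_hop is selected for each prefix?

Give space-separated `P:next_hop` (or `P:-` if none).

Op 1: best P0=NH2 P1=- P2=-
Op 2: best P0=NH2 P1=NH2 P2=-
Op 3: best P0=NH0 P1=NH2 P2=-
Op 4: best P0=NH0 P1=NH2 P2=-
Op 5: best P0=NH0 P1=NH2 P2=-
Op 6: best P0=NH0 P1=NH2 P2=NH2
Op 7: best P0=NH0 P1=NH2 P2=-

Answer: P0:NH0 P1:NH2 P2:-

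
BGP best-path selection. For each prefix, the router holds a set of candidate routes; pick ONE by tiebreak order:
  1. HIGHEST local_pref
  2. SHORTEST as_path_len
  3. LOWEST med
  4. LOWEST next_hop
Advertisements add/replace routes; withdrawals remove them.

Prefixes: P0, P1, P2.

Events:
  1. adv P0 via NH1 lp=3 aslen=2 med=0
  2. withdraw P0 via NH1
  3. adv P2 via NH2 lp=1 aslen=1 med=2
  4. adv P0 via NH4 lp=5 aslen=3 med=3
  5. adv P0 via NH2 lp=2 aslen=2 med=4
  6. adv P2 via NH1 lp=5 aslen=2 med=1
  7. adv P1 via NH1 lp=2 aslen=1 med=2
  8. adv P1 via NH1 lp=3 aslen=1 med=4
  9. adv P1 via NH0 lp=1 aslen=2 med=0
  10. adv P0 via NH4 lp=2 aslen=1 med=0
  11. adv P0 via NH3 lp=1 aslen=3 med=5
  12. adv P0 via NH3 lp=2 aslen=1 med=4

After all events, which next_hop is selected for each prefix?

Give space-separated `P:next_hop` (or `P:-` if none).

Op 1: best P0=NH1 P1=- P2=-
Op 2: best P0=- P1=- P2=-
Op 3: best P0=- P1=- P2=NH2
Op 4: best P0=NH4 P1=- P2=NH2
Op 5: best P0=NH4 P1=- P2=NH2
Op 6: best P0=NH4 P1=- P2=NH1
Op 7: best P0=NH4 P1=NH1 P2=NH1
Op 8: best P0=NH4 P1=NH1 P2=NH1
Op 9: best P0=NH4 P1=NH1 P2=NH1
Op 10: best P0=NH4 P1=NH1 P2=NH1
Op 11: best P0=NH4 P1=NH1 P2=NH1
Op 12: best P0=NH4 P1=NH1 P2=NH1

Answer: P0:NH4 P1:NH1 P2:NH1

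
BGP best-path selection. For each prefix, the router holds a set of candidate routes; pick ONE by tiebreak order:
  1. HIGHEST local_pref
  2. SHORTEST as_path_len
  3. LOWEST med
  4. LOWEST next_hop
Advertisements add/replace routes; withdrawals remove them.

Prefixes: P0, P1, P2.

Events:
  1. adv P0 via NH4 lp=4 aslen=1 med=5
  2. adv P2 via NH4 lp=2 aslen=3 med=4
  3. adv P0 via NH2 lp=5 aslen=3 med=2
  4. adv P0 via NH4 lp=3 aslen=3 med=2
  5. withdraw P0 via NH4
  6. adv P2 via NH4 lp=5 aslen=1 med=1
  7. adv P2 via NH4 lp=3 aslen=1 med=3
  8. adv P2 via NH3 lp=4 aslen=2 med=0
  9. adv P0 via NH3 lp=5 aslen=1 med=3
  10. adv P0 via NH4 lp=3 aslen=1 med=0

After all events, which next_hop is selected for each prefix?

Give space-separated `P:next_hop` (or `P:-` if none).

Answer: P0:NH3 P1:- P2:NH3

Derivation:
Op 1: best P0=NH4 P1=- P2=-
Op 2: best P0=NH4 P1=- P2=NH4
Op 3: best P0=NH2 P1=- P2=NH4
Op 4: best P0=NH2 P1=- P2=NH4
Op 5: best P0=NH2 P1=- P2=NH4
Op 6: best P0=NH2 P1=- P2=NH4
Op 7: best P0=NH2 P1=- P2=NH4
Op 8: best P0=NH2 P1=- P2=NH3
Op 9: best P0=NH3 P1=- P2=NH3
Op 10: best P0=NH3 P1=- P2=NH3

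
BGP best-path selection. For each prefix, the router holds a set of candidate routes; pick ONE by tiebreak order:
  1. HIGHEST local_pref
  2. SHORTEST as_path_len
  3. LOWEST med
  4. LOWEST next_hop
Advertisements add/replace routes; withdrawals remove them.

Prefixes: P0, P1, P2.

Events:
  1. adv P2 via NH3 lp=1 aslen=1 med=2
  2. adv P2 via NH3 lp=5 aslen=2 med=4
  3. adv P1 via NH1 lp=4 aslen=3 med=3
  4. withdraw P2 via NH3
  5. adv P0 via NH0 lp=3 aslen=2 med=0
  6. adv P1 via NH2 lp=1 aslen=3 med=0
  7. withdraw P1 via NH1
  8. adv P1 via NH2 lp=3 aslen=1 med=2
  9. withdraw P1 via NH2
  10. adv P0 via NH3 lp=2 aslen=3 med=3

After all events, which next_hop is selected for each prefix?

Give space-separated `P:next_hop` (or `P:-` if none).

Op 1: best P0=- P1=- P2=NH3
Op 2: best P0=- P1=- P2=NH3
Op 3: best P0=- P1=NH1 P2=NH3
Op 4: best P0=- P1=NH1 P2=-
Op 5: best P0=NH0 P1=NH1 P2=-
Op 6: best P0=NH0 P1=NH1 P2=-
Op 7: best P0=NH0 P1=NH2 P2=-
Op 8: best P0=NH0 P1=NH2 P2=-
Op 9: best P0=NH0 P1=- P2=-
Op 10: best P0=NH0 P1=- P2=-

Answer: P0:NH0 P1:- P2:-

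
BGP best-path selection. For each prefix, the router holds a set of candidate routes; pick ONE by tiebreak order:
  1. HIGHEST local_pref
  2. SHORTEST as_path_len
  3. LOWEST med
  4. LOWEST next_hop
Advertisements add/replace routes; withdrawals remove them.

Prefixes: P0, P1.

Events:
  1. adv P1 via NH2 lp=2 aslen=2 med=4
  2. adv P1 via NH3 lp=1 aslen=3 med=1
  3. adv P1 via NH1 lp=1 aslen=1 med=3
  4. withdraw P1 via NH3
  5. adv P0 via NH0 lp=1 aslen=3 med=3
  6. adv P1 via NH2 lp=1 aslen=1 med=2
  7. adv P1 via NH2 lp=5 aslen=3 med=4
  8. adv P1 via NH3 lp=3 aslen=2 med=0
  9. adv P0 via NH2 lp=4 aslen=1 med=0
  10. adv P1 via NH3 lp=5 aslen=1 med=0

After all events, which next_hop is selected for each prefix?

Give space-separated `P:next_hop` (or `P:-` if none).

Answer: P0:NH2 P1:NH3

Derivation:
Op 1: best P0=- P1=NH2
Op 2: best P0=- P1=NH2
Op 3: best P0=- P1=NH2
Op 4: best P0=- P1=NH2
Op 5: best P0=NH0 P1=NH2
Op 6: best P0=NH0 P1=NH2
Op 7: best P0=NH0 P1=NH2
Op 8: best P0=NH0 P1=NH2
Op 9: best P0=NH2 P1=NH2
Op 10: best P0=NH2 P1=NH3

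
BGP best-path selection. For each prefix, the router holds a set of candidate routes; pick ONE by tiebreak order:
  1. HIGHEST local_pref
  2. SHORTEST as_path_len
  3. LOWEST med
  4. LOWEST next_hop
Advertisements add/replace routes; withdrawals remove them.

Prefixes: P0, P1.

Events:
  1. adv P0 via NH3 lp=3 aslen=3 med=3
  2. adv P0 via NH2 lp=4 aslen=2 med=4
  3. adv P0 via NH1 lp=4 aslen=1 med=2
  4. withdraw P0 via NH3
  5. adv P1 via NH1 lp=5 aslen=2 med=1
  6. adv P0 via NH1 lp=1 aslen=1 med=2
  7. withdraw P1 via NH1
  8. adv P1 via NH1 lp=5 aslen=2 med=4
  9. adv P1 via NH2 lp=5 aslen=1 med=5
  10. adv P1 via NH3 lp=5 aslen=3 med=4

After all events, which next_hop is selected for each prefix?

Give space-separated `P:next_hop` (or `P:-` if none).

Answer: P0:NH2 P1:NH2

Derivation:
Op 1: best P0=NH3 P1=-
Op 2: best P0=NH2 P1=-
Op 3: best P0=NH1 P1=-
Op 4: best P0=NH1 P1=-
Op 5: best P0=NH1 P1=NH1
Op 6: best P0=NH2 P1=NH1
Op 7: best P0=NH2 P1=-
Op 8: best P0=NH2 P1=NH1
Op 9: best P0=NH2 P1=NH2
Op 10: best P0=NH2 P1=NH2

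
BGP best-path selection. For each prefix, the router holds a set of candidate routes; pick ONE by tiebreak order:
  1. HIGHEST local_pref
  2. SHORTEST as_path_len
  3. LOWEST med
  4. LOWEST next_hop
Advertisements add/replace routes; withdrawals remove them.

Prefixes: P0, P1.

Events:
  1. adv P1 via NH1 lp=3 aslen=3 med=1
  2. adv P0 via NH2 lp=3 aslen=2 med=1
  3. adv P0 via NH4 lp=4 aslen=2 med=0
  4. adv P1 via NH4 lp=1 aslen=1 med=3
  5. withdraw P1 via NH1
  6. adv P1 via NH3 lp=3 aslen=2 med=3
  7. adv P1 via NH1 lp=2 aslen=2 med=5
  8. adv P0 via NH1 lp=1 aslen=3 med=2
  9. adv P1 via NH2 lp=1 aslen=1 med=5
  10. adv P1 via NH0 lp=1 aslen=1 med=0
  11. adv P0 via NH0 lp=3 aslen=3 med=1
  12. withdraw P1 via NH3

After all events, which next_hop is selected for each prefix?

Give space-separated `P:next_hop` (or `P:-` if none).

Answer: P0:NH4 P1:NH1

Derivation:
Op 1: best P0=- P1=NH1
Op 2: best P0=NH2 P1=NH1
Op 3: best P0=NH4 P1=NH1
Op 4: best P0=NH4 P1=NH1
Op 5: best P0=NH4 P1=NH4
Op 6: best P0=NH4 P1=NH3
Op 7: best P0=NH4 P1=NH3
Op 8: best P0=NH4 P1=NH3
Op 9: best P0=NH4 P1=NH3
Op 10: best P0=NH4 P1=NH3
Op 11: best P0=NH4 P1=NH3
Op 12: best P0=NH4 P1=NH1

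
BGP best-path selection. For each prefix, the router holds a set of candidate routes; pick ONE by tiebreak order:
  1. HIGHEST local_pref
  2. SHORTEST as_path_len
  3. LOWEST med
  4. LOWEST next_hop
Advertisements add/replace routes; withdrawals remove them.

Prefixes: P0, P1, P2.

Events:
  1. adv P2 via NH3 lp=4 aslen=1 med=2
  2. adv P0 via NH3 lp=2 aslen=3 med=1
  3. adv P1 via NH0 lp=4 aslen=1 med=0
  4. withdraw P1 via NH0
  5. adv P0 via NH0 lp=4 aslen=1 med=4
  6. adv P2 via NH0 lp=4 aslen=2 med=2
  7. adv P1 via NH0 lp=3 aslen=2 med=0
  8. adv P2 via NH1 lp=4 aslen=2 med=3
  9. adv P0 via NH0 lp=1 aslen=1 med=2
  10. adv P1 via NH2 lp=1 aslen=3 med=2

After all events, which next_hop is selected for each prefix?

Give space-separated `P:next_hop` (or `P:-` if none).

Op 1: best P0=- P1=- P2=NH3
Op 2: best P0=NH3 P1=- P2=NH3
Op 3: best P0=NH3 P1=NH0 P2=NH3
Op 4: best P0=NH3 P1=- P2=NH3
Op 5: best P0=NH0 P1=- P2=NH3
Op 6: best P0=NH0 P1=- P2=NH3
Op 7: best P0=NH0 P1=NH0 P2=NH3
Op 8: best P0=NH0 P1=NH0 P2=NH3
Op 9: best P0=NH3 P1=NH0 P2=NH3
Op 10: best P0=NH3 P1=NH0 P2=NH3

Answer: P0:NH3 P1:NH0 P2:NH3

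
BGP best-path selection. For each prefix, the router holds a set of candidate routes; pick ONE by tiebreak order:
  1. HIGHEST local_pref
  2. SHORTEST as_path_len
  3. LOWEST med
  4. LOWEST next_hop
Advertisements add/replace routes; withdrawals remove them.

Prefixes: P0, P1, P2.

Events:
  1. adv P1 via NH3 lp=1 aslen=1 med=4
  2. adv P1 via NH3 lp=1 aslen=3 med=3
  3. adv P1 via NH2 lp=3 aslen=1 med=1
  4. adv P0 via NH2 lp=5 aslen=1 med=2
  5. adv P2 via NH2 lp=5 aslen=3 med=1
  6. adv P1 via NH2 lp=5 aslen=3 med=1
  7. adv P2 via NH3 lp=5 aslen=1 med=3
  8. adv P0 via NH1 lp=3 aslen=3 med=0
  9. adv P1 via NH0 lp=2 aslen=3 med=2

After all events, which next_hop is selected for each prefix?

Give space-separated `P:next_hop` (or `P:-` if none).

Op 1: best P0=- P1=NH3 P2=-
Op 2: best P0=- P1=NH3 P2=-
Op 3: best P0=- P1=NH2 P2=-
Op 4: best P0=NH2 P1=NH2 P2=-
Op 5: best P0=NH2 P1=NH2 P2=NH2
Op 6: best P0=NH2 P1=NH2 P2=NH2
Op 7: best P0=NH2 P1=NH2 P2=NH3
Op 8: best P0=NH2 P1=NH2 P2=NH3
Op 9: best P0=NH2 P1=NH2 P2=NH3

Answer: P0:NH2 P1:NH2 P2:NH3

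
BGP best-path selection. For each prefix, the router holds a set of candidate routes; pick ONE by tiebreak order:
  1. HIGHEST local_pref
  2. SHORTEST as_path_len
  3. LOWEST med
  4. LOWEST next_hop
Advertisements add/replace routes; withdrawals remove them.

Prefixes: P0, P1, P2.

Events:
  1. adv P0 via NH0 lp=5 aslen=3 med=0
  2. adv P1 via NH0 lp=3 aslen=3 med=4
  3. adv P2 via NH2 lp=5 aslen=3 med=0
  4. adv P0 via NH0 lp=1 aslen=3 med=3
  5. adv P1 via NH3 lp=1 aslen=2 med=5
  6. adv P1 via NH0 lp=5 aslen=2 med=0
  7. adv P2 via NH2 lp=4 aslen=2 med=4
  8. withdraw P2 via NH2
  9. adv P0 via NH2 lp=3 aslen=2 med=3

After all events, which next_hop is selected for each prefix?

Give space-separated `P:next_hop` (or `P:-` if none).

Op 1: best P0=NH0 P1=- P2=-
Op 2: best P0=NH0 P1=NH0 P2=-
Op 3: best P0=NH0 P1=NH0 P2=NH2
Op 4: best P0=NH0 P1=NH0 P2=NH2
Op 5: best P0=NH0 P1=NH0 P2=NH2
Op 6: best P0=NH0 P1=NH0 P2=NH2
Op 7: best P0=NH0 P1=NH0 P2=NH2
Op 8: best P0=NH0 P1=NH0 P2=-
Op 9: best P0=NH2 P1=NH0 P2=-

Answer: P0:NH2 P1:NH0 P2:-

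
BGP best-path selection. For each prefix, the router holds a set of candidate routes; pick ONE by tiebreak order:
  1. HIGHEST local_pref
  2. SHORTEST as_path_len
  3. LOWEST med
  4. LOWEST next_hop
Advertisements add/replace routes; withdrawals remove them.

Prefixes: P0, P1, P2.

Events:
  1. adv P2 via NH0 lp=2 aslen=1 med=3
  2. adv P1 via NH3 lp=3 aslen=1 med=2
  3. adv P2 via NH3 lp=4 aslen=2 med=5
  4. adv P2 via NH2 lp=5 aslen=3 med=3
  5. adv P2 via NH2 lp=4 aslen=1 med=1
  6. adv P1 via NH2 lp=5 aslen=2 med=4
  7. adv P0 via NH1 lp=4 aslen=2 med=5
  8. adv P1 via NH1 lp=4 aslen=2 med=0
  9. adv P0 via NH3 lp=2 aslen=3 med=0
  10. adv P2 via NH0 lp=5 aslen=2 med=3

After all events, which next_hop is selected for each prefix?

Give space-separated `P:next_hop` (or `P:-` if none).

Op 1: best P0=- P1=- P2=NH0
Op 2: best P0=- P1=NH3 P2=NH0
Op 3: best P0=- P1=NH3 P2=NH3
Op 4: best P0=- P1=NH3 P2=NH2
Op 5: best P0=- P1=NH3 P2=NH2
Op 6: best P0=- P1=NH2 P2=NH2
Op 7: best P0=NH1 P1=NH2 P2=NH2
Op 8: best P0=NH1 P1=NH2 P2=NH2
Op 9: best P0=NH1 P1=NH2 P2=NH2
Op 10: best P0=NH1 P1=NH2 P2=NH0

Answer: P0:NH1 P1:NH2 P2:NH0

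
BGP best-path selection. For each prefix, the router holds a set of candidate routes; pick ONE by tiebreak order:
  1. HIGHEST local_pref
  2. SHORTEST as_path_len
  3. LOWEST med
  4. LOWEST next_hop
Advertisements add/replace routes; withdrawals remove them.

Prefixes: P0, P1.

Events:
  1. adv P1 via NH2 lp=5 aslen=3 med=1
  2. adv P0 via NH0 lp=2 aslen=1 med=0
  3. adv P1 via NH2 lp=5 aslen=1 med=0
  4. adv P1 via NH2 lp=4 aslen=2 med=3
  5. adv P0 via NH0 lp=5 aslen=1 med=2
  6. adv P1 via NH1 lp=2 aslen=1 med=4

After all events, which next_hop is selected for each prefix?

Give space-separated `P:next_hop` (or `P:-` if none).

Answer: P0:NH0 P1:NH2

Derivation:
Op 1: best P0=- P1=NH2
Op 2: best P0=NH0 P1=NH2
Op 3: best P0=NH0 P1=NH2
Op 4: best P0=NH0 P1=NH2
Op 5: best P0=NH0 P1=NH2
Op 6: best P0=NH0 P1=NH2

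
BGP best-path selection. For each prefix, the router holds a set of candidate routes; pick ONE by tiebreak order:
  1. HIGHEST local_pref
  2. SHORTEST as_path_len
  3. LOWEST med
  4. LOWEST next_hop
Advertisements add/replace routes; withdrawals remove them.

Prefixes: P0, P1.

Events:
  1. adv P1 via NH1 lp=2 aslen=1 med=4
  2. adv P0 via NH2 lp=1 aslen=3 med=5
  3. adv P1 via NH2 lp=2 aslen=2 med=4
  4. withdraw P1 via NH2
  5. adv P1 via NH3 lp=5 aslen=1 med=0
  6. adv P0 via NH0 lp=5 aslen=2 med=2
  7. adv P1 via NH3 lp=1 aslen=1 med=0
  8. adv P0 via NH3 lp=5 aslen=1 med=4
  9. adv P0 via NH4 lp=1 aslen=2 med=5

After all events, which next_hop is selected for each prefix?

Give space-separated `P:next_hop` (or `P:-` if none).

Answer: P0:NH3 P1:NH1

Derivation:
Op 1: best P0=- P1=NH1
Op 2: best P0=NH2 P1=NH1
Op 3: best P0=NH2 P1=NH1
Op 4: best P0=NH2 P1=NH1
Op 5: best P0=NH2 P1=NH3
Op 6: best P0=NH0 P1=NH3
Op 7: best P0=NH0 P1=NH1
Op 8: best P0=NH3 P1=NH1
Op 9: best P0=NH3 P1=NH1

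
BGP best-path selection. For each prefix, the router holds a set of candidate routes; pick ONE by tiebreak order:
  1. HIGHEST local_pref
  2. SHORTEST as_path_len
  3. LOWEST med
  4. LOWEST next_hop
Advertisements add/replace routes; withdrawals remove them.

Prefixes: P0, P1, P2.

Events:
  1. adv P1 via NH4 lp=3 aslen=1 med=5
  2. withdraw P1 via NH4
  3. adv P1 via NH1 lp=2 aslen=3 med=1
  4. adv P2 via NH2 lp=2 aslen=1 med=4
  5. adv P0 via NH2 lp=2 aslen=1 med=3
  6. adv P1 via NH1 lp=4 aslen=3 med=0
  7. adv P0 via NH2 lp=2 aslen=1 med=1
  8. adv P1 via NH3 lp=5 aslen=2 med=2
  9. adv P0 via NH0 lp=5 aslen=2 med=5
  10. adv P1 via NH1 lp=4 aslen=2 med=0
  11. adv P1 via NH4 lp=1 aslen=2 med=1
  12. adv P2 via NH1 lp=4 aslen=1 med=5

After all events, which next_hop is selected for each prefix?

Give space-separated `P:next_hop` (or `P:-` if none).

Op 1: best P0=- P1=NH4 P2=-
Op 2: best P0=- P1=- P2=-
Op 3: best P0=- P1=NH1 P2=-
Op 4: best P0=- P1=NH1 P2=NH2
Op 5: best P0=NH2 P1=NH1 P2=NH2
Op 6: best P0=NH2 P1=NH1 P2=NH2
Op 7: best P0=NH2 P1=NH1 P2=NH2
Op 8: best P0=NH2 P1=NH3 P2=NH2
Op 9: best P0=NH0 P1=NH3 P2=NH2
Op 10: best P0=NH0 P1=NH3 P2=NH2
Op 11: best P0=NH0 P1=NH3 P2=NH2
Op 12: best P0=NH0 P1=NH3 P2=NH1

Answer: P0:NH0 P1:NH3 P2:NH1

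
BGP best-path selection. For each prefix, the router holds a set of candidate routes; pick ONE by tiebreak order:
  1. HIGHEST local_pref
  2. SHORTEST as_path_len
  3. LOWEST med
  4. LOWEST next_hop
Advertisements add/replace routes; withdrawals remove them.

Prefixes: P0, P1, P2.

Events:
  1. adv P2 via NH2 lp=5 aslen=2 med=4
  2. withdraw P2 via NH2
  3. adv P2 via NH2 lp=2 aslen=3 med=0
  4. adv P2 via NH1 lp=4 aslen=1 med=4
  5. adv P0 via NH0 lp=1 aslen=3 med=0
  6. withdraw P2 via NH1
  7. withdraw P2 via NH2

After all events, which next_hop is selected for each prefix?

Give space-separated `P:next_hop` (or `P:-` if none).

Op 1: best P0=- P1=- P2=NH2
Op 2: best P0=- P1=- P2=-
Op 3: best P0=- P1=- P2=NH2
Op 4: best P0=- P1=- P2=NH1
Op 5: best P0=NH0 P1=- P2=NH1
Op 6: best P0=NH0 P1=- P2=NH2
Op 7: best P0=NH0 P1=- P2=-

Answer: P0:NH0 P1:- P2:-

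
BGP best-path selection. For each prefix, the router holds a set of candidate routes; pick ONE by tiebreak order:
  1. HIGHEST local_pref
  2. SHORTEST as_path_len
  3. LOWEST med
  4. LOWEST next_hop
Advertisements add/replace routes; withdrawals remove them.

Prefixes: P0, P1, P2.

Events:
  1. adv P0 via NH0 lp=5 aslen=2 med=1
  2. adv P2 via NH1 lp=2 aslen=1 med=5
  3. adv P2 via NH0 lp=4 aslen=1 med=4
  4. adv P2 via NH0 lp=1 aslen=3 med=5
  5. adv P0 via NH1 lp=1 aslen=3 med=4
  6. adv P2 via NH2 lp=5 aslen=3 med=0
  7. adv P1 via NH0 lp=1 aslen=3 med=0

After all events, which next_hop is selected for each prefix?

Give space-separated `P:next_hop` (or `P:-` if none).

Answer: P0:NH0 P1:NH0 P2:NH2

Derivation:
Op 1: best P0=NH0 P1=- P2=-
Op 2: best P0=NH0 P1=- P2=NH1
Op 3: best P0=NH0 P1=- P2=NH0
Op 4: best P0=NH0 P1=- P2=NH1
Op 5: best P0=NH0 P1=- P2=NH1
Op 6: best P0=NH0 P1=- P2=NH2
Op 7: best P0=NH0 P1=NH0 P2=NH2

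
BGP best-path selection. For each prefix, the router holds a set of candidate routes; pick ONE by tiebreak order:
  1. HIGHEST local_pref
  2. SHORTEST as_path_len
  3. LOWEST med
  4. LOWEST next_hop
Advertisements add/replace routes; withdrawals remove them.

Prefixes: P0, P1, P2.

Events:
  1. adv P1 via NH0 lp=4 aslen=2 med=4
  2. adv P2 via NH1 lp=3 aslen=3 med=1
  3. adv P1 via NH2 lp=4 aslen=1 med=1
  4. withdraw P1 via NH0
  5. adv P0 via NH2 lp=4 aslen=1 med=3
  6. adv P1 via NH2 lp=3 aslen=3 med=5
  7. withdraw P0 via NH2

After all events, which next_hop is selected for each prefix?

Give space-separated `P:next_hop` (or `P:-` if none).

Op 1: best P0=- P1=NH0 P2=-
Op 2: best P0=- P1=NH0 P2=NH1
Op 3: best P0=- P1=NH2 P2=NH1
Op 4: best P0=- P1=NH2 P2=NH1
Op 5: best P0=NH2 P1=NH2 P2=NH1
Op 6: best P0=NH2 P1=NH2 P2=NH1
Op 7: best P0=- P1=NH2 P2=NH1

Answer: P0:- P1:NH2 P2:NH1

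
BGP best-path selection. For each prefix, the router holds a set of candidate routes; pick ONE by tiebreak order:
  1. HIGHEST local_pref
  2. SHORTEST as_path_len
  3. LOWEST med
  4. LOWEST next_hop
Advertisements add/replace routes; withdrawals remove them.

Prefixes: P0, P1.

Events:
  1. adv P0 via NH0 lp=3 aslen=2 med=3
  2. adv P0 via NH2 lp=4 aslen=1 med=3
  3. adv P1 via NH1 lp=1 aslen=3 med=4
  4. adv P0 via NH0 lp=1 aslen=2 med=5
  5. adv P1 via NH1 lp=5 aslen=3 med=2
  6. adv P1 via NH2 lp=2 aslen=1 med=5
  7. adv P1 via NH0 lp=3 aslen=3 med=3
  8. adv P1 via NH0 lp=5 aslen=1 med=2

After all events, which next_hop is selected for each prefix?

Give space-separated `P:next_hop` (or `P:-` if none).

Answer: P0:NH2 P1:NH0

Derivation:
Op 1: best P0=NH0 P1=-
Op 2: best P0=NH2 P1=-
Op 3: best P0=NH2 P1=NH1
Op 4: best P0=NH2 P1=NH1
Op 5: best P0=NH2 P1=NH1
Op 6: best P0=NH2 P1=NH1
Op 7: best P0=NH2 P1=NH1
Op 8: best P0=NH2 P1=NH0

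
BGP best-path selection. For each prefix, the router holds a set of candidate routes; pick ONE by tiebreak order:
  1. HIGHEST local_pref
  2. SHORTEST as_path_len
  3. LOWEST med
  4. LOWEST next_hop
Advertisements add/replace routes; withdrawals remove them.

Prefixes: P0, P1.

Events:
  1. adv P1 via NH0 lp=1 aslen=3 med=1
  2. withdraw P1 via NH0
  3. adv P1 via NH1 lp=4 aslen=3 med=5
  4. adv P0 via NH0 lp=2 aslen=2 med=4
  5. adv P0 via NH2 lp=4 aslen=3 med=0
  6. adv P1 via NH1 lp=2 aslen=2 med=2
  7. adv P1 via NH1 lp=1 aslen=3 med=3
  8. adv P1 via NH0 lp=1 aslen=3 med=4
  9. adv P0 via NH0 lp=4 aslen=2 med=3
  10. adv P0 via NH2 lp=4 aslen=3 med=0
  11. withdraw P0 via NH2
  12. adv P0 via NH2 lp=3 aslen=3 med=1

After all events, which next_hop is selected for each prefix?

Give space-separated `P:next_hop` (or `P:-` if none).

Op 1: best P0=- P1=NH0
Op 2: best P0=- P1=-
Op 3: best P0=- P1=NH1
Op 4: best P0=NH0 P1=NH1
Op 5: best P0=NH2 P1=NH1
Op 6: best P0=NH2 P1=NH1
Op 7: best P0=NH2 P1=NH1
Op 8: best P0=NH2 P1=NH1
Op 9: best P0=NH0 P1=NH1
Op 10: best P0=NH0 P1=NH1
Op 11: best P0=NH0 P1=NH1
Op 12: best P0=NH0 P1=NH1

Answer: P0:NH0 P1:NH1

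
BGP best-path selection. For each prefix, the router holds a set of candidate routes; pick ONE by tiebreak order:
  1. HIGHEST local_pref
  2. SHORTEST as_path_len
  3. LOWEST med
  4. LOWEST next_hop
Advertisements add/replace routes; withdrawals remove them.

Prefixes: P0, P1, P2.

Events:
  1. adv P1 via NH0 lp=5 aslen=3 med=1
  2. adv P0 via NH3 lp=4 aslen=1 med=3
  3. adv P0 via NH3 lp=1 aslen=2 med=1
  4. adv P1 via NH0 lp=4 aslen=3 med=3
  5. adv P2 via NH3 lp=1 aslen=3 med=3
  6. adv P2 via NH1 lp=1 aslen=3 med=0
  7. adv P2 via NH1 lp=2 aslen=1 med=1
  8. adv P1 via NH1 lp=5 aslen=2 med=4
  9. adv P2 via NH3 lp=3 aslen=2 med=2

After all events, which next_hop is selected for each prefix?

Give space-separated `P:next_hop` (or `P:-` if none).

Answer: P0:NH3 P1:NH1 P2:NH3

Derivation:
Op 1: best P0=- P1=NH0 P2=-
Op 2: best P0=NH3 P1=NH0 P2=-
Op 3: best P0=NH3 P1=NH0 P2=-
Op 4: best P0=NH3 P1=NH0 P2=-
Op 5: best P0=NH3 P1=NH0 P2=NH3
Op 6: best P0=NH3 P1=NH0 P2=NH1
Op 7: best P0=NH3 P1=NH0 P2=NH1
Op 8: best P0=NH3 P1=NH1 P2=NH1
Op 9: best P0=NH3 P1=NH1 P2=NH3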